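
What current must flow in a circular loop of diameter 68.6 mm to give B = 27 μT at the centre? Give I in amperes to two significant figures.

I ≈ 1.5 A

At the centre of a circular loop B = μ₀I/(2R), so I = 2RB/μ₀.
With R = 0.0343 m, I = 2 × 0.0343 × 2.70×10⁻⁵ / (4π×10⁻⁷) = 1.47 A.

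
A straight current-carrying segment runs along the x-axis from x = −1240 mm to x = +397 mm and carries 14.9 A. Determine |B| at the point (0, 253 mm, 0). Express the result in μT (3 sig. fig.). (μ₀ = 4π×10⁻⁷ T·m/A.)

B ≈ 10.7 μT

For a finite straight segment, B = (μ₀I/4πd)(sinθ₁ + sinθ₂), where θ₁, θ₂ are the angles from the perpendicular to each end.
The perpendicular distance is d = 0.253 m; the end-offsets along the wire are a = 1.24 m and b = 0.397 m.
sinθ₁ = 1.24/√(1.24²+0.253²) = 0.9798; sinθ₂ = 0.397/√(0.397²+0.253²) = 0.8433.
B = (4π×10⁻⁷ × 14.9) / (4π × 0.253) × (0.9798 + 0.8433) = 1.07×10⁻⁵ T.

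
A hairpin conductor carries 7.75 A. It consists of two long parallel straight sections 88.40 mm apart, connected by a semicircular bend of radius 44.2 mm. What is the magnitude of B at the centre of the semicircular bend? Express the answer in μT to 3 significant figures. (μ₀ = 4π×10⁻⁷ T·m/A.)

The semicircular arc contributes B_arc = μ₀I·π/(4πR) = μ₀I/(4R) = 5.51×10⁻⁵ T.
Each semi-infinite lead is at perpendicular distance R = 0.0442 m from the centre, with the perpendicular foot at its near end, so it contributes μ₀I/(4πR); both point the same way, together 3.51×10⁻⁵ T.
Arc and leads all point the same direction: B = 5.51×10⁻⁵ + 3.51×10⁻⁵ = 9.02×10⁻⁵ T.

B ≈ 90.2 μT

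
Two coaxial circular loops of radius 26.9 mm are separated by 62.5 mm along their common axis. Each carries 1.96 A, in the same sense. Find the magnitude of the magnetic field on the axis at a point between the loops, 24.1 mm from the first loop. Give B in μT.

Each loop contributes B = μ₀IR²/[2(R²+z²)^(3/2)] on the axis, with z measured from that loop.
Loop 1 (z = 0.0241 m): B₁ = 1.89×10⁻⁵ T. Loop 2 (z = 0.0384 m): B₂ = 8.65×10⁻⁶ T.
The fields add: B = B₁ + B₂ = 2.76×10⁻⁵ T.

B ≈ 27.6 μT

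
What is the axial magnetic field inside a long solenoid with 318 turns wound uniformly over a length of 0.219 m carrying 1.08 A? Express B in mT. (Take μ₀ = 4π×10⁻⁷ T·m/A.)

B ≈ 1.97 mT

Inside a long solenoid, B = μ₀nI with n = 1452 turns/m.
B = 4π×10⁻⁷ × 1452 × 1.08 = 1.97×10⁻³ T.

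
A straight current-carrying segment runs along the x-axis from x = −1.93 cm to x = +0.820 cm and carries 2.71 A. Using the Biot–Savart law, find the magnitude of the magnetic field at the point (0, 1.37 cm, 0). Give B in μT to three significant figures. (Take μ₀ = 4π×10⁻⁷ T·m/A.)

B ≈ 26.3 μT

For a finite straight segment, B = (μ₀I/4πd)(sinθ₁ + sinθ₂), where θ₁, θ₂ are the angles from the perpendicular to each end.
The perpendicular distance is d = 0.0137 m; the end-offsets along the wire are a = 0.0193 m and b = 0.0082 m.
sinθ₁ = 0.0193/√(0.0193²+0.0137²) = 0.8154; sinθ₂ = 0.0082/√(0.0082²+0.0137²) = 0.5136.
B = (4π×10⁻⁷ × 2.71) / (4π × 0.0137) × (0.8154 + 0.5136) = 2.63×10⁻⁵ T.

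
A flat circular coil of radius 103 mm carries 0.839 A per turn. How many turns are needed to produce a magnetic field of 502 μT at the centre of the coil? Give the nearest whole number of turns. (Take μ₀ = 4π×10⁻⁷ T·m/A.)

N = 98

For an N-turn coil, B = Nμ₀I/(2R). A single turn gives B₁ = 5.12×10⁻⁶ T with R = 0.103 m.
N = B/B₁ = 5.02×10⁻⁴ / 5.12×10⁻⁶ = 98.08.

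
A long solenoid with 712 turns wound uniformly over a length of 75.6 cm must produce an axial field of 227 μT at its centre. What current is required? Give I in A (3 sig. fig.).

Inside a long solenoid B = μ₀nI with n = 941.8 m⁻¹, so I = B/(μ₀n).
I = 2.27×10⁻⁴ / (4π×10⁻⁷ × 941.8) = 0.192 A.

I ≈ 0.192 A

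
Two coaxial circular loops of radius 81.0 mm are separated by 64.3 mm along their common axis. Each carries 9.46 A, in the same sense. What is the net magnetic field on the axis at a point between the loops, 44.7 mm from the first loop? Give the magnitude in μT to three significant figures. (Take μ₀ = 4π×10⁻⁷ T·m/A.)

B ≈ 117 μT

Each loop contributes B = μ₀IR²/[2(R²+z²)^(3/2)] on the axis, with z measured from that loop.
Loop 1 (z = 0.0447 m): B₁ = 4.92×10⁻⁵ T. Loop 2 (z = 0.0196 m): B₂ = 6.74×10⁻⁵ T.
The fields add: B = B₁ + B₂ = 1.17×10⁻⁴ T.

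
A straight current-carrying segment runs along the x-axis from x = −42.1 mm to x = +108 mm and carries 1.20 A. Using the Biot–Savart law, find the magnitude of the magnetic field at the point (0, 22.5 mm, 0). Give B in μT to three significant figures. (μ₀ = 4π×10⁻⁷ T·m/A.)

B ≈ 9.92 μT

For a finite straight segment, B = (μ₀I/4πd)(sinθ₁ + sinθ₂), where θ₁, θ₂ are the angles from the perpendicular to each end.
The perpendicular distance is d = 0.0225 m; the end-offsets along the wire are a = 0.0421 m and b = 0.108 m.
sinθ₁ = 0.0421/√(0.0421²+0.0225²) = 0.8819; sinθ₂ = 0.108/√(0.108²+0.0225²) = 0.9790.
B = (4π×10⁻⁷ × 1.20) / (4π × 0.0225) × (0.8819 + 0.9790) = 9.92×10⁻⁶ T.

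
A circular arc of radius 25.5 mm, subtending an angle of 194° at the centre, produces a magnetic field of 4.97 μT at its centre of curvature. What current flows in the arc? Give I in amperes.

I ≈ 0.374 A

For a circular arc, B = μ₀Iφ/(4πR) with φ in radians; here φ = 3.386 rad.
So I = 4πRB/(μ₀φ) = 4π × 0.0255 × 4.97×10⁻⁶ / (4π×10⁻⁷ × 3.386) = 0.374 A.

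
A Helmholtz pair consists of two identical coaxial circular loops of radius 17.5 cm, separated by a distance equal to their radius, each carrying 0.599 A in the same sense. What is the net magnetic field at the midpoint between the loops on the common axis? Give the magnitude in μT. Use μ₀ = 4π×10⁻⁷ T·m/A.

B ≈ 3.08 μT

Each loop contributes B = μ₀IR²/[2(R²+z²)^(3/2)] on the axis, with z measured from that loop.
Loop 1 (z = 0.0875 m): B₁ = 1.54×10⁻⁶ T. Loop 2 (z = 0.0875 m): B₂ = 1.54×10⁻⁶ T.
The fields add: B = B₁ + B₂ = 3.08×10⁻⁶ T.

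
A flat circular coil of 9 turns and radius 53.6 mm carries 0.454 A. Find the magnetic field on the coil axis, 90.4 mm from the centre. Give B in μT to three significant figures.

B ≈ 6.35 μT

For an N-turn flat coil, B = Nμ₀IR²/[2(R²+z²)^(3/2)] with R = 0.0536 m, z = 0.0904 m.
B = 9 × 7.06×10⁻⁷ T = 6.35×10⁻⁶ T.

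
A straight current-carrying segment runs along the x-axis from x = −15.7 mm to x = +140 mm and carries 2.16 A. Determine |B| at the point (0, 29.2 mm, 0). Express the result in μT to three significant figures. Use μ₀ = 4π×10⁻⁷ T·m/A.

B ≈ 10.7 μT

For a finite straight segment, B = (μ₀I/4πd)(sinθ₁ + sinθ₂), where θ₁, θ₂ are the angles from the perpendicular to each end.
The perpendicular distance is d = 0.0292 m; the end-offsets along the wire are a = 0.0157 m and b = 0.14 m.
sinθ₁ = 0.0157/√(0.0157²+0.0292²) = 0.4736; sinθ₂ = 0.14/√(0.14²+0.0292²) = 0.9789.
B = (4π×10⁻⁷ × 2.16) / (4π × 0.0292) × (0.4736 + 0.9789) = 1.07×10⁻⁵ T.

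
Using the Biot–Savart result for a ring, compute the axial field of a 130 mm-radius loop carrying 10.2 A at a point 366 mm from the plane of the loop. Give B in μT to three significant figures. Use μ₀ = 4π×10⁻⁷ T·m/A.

On the axis of a circular loop, B = μ₀IR² / [2(R²+z²)^(3/2)].
R² + z² = (0.13)² + (0.366)² = 0.1509 m², and (R²+z²)^(3/2) = 5.86×10⁻² m³.
B = (4π×10⁻⁷ × 10.2 × 0.0169) / (2 × 5.86×10⁻²) = 1.85×10⁻⁶ T.

B ≈ 1.85 μT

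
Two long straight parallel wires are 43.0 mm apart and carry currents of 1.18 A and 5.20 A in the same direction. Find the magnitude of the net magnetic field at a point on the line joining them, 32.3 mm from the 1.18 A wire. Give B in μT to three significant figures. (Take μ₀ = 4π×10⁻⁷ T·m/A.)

B ≈ 89.9 μT

Each long wire gives B = μ₀I/(2πd). Distances are d₁ = 0.0323 m and d₂ = 0.0107 m.
B₁ = 7.31×10⁻⁶ T, B₂ = 9.72×10⁻⁵ T.
Between parallel currents the two contributions point in opposite directions, so they subtract. B = |B₁ − B₂| = |7.31×10⁻⁶ − 9.72×10⁻⁵| = 8.99×10⁻⁵ T.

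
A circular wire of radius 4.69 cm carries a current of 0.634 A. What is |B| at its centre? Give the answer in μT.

B ≈ 8.49 μT

At the centre of a circular loop the Biot–Savart law gives B = μ₀I/(2R).
B = (4π×10⁻⁷ × 0.634) / (2 × 0.0469) = 8.49×10⁻⁶ T.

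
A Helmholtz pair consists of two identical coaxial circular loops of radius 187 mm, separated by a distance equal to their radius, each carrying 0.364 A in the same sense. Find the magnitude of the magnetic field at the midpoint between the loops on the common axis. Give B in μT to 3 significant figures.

Each loop contributes B = μ₀IR²/[2(R²+z²)^(3/2)] on the axis, with z measured from that loop.
Loop 1 (z = 0.0935 m): B₁ = 8.75×10⁻⁷ T. Loop 2 (z = 0.0935 m): B₂ = 8.75×10⁻⁷ T.
The fields add: B = B₁ + B₂ = 1.75×10⁻⁶ T.

B ≈ 1.75 μT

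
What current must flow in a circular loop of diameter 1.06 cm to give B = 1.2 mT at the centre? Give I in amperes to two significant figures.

At the centre of a circular loop B = μ₀I/(2R), so I = 2RB/μ₀.
With R = 0.0053 m, I = 2 × 0.0053 × 1.20×10⁻³ / (4π×10⁻⁷) = 10.1 A.

I ≈ 10 A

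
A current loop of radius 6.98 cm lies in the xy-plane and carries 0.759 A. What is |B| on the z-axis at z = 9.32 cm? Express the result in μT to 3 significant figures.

On the axis of a circular loop, B = μ₀IR² / [2(R²+z²)^(3/2)].
R² + z² = (0.0698)² + (0.0932)² = 0.01356 m², and (R²+z²)^(3/2) = 1.58×10⁻³ m³.
B = (4π×10⁻⁷ × 0.759 × 0.004872) / (2 × 1.58×10⁻³) = 1.47×10⁻⁶ T.

B ≈ 1.47 μT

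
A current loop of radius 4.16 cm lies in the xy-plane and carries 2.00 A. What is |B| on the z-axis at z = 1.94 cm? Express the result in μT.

B ≈ 22.5 μT

On the axis of a circular loop, B = μ₀IR² / [2(R²+z²)^(3/2)].
R² + z² = (0.0416)² + (0.0194)² = 0.002107 m², and (R²+z²)^(3/2) = 9.67×10⁻⁵ m³.
B = (4π×10⁻⁷ × 2.00 × 0.001731) / (2 × 9.67×10⁻⁵) = 2.25×10⁻⁵ T.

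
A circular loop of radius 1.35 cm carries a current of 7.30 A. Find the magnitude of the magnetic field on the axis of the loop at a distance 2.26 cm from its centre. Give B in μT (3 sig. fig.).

On the axis of a circular loop, B = μ₀IR² / [2(R²+z²)^(3/2)].
R² + z² = (0.0135)² + (0.0226)² = 0.000693 m², and (R²+z²)^(3/2) = 1.82×10⁻⁵ m³.
B = (4π×10⁻⁷ × 7.30 × 0.0001823) / (2 × 1.82×10⁻⁵) = 4.58×10⁻⁵ T.

B ≈ 45.8 μT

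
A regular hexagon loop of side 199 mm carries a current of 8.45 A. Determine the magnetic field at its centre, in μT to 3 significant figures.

Each side is a finite straight segment at perpendicular distance d = a/(2 tan(π/6)) = 0.1723 m from the centre, with end-angles ±π/6.
One side contributes B₁ = (μ₀I/4πd)·2 sin(π/6) = 4.90×10⁻⁶ T.
All 6 sides add in the same direction: B = 6 × 4.90×10⁻⁶ = 2.94×10⁻⁵ T.

B ≈ 29.4 μT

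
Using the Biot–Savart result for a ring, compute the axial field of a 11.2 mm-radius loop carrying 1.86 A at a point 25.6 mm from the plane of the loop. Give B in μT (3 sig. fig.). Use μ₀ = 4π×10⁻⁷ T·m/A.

B ≈ 6.72 μT

On the axis of a circular loop, B = μ₀IR² / [2(R²+z²)^(3/2)].
R² + z² = (0.0112)² + (0.0256)² = 0.0007808 m², and (R²+z²)^(3/2) = 2.18×10⁻⁵ m³.
B = (4π×10⁻⁷ × 1.86 × 0.0001254) / (2 × 2.18×10⁻⁵) = 6.72×10⁻⁶ T.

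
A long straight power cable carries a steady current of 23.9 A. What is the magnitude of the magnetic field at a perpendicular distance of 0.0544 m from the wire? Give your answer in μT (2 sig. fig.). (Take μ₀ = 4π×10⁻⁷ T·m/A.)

B ≈ 88 μT

For an infinitely long straight wire, B = μ₀I/(2πd).
B = (4π×10⁻⁷ × 23.9) / (2π × 0.0544) = 8.79×10⁻⁵ T.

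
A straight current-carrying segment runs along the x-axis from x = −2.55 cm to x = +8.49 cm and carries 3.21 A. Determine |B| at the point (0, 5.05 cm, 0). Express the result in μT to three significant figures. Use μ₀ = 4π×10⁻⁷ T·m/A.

For a finite straight segment, B = (μ₀I/4πd)(sinθ₁ + sinθ₂), where θ₁, θ₂ are the angles from the perpendicular to each end.
The perpendicular distance is d = 0.0505 m; the end-offsets along the wire are a = 0.0255 m and b = 0.0849 m.
sinθ₁ = 0.0255/√(0.0255²+0.0505²) = 0.4507; sinθ₂ = 0.0849/√(0.0849²+0.0505²) = 0.8595.
B = (4π×10⁻⁷ × 3.21) / (4π × 0.0505) × (0.4507 + 0.8595) = 8.33×10⁻⁶ T.

B ≈ 8.33 μT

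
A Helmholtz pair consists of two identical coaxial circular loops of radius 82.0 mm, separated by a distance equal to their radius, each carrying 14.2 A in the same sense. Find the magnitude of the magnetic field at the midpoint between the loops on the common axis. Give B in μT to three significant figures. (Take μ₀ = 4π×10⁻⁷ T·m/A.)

Each loop contributes B = μ₀IR²/[2(R²+z²)^(3/2)] on the axis, with z measured from that loop.
Loop 1 (z = 0.041 m): B₁ = 7.79×10⁻⁵ T. Loop 2 (z = 0.041 m): B₂ = 7.79×10⁻⁵ T.
The fields add: B = B₁ + B₂ = 1.56×10⁻⁴ T.

B ≈ 156 μT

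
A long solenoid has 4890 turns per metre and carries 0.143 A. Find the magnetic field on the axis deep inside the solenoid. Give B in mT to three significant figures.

B ≈ 0.879 mT

Inside a long solenoid, B = μ₀nI with n = 4890 turns/m.
B = 4π×10⁻⁷ × 4890 × 0.143 = 8.79×10⁻⁴ T.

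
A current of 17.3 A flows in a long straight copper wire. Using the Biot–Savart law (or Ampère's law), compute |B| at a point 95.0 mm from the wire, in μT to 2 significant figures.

B ≈ 36 μT

For an infinitely long straight wire, B = μ₀I/(2πd).
B = (4π×10⁻⁷ × 17.3) / (2π × 0.095) = 3.64×10⁻⁵ T.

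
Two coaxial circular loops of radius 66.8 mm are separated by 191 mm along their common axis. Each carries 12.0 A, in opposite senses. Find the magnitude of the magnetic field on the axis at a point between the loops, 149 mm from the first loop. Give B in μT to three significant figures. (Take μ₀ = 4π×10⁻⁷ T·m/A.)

Each loop contributes B = μ₀IR²/[2(R²+z²)^(3/2)] on the axis, with z measured from that loop.
Loop 1 (z = 0.149 m): B₁ = 7.73×10⁻⁶ T. Loop 2 (z = 0.042 m): B₂ = 6.85×10⁻⁵ T.
The fields oppose: B = |B₁ − B₂| = 6.08×10⁻⁵ T.

B ≈ 60.8 μT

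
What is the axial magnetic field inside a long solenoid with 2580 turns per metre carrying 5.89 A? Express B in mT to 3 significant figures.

B ≈ 19.1 mT

Inside a long solenoid, B = μ₀nI with n = 2580 turns/m.
B = 4π×10⁻⁷ × 2580 × 5.89 = 1.91×10⁻² T.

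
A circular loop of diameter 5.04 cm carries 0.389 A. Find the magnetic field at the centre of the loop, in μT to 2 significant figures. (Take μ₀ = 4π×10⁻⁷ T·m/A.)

B ≈ 9.7 μT

At the centre of a circular loop the Biot–Savart law gives B = μ₀I/(2R) (so R = 0.0252 m).
B = (4π×10⁻⁷ × 0.389) / (2 × 0.0252) = 9.70×10⁻⁶ T.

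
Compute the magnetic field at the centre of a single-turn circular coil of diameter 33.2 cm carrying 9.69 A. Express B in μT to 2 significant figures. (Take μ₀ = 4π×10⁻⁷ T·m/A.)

B ≈ 37 μT

At the centre of a circular loop the Biot–Savart law gives B = μ₀I/(2R) (so R = 0.166 m).
B = (4π×10⁻⁷ × 9.69) / (2 × 0.166) = 3.67×10⁻⁵ T.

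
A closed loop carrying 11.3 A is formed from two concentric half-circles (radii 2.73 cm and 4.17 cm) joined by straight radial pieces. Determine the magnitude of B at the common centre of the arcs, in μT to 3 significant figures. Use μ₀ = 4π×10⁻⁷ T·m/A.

B ≈ 44.9 μT

The radial connectors point toward the centre, so dl × r̂ = 0 and they contribute nothing.
Each semicircle gives μ₀I/(4R): inner arc 1.30×10⁻⁴ T, outer arc 8.51×10⁻⁵ T.
The two arcs carry current in opposite angular senses, so their fields oppose: B = |1.30×10⁻⁴ − 8.51×10⁻⁵| = 4.49×10⁻⁵ T.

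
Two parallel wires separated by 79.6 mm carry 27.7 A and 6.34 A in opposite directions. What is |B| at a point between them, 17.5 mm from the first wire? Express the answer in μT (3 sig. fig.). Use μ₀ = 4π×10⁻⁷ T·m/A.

Each long wire gives B = μ₀I/(2πd). Distances are d₁ = 0.0175 m and d₂ = 0.0621 m.
B₁ = 3.17×10⁻⁴ T, B₂ = 2.04×10⁻⁵ T.
Between antiparallel currents both contributions point the same way, so they add. B = B₁ + B₂ = 3.17×10⁻⁴ + 2.04×10⁻⁵ = 3.37×10⁻⁴ T.

B ≈ 337 μT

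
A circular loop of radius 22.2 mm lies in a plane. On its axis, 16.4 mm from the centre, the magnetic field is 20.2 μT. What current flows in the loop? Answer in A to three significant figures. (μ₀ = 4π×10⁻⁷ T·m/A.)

On the axis of a loop, B = μ₀IR²/[2(R²+z²)^(3/2)], so I = 2B(R²+z²)^(3/2)/(μ₀R²).
R² + z² = 0.0004928 + 0.000269 = 0.0007618 m²; raised to 3/2 gives 2.10×10⁻⁵ m³.
I = 2 × 2.02×10⁻⁵ × 2.10×10⁻⁵ / (1.26×10⁻⁶ × 0.0004928) = 1.37 A.

I ≈ 1.37 A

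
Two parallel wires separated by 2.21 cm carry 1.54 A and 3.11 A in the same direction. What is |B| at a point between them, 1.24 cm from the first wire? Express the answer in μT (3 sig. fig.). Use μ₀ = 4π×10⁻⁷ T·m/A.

B ≈ 39.3 μT

Each long wire gives B = μ₀I/(2πd). Distances are d₁ = 0.0124 m and d₂ = 0.0097 m.
B₁ = 2.48×10⁻⁵ T, B₂ = 6.41×10⁻⁵ T.
Between parallel currents the two contributions point in opposite directions, so they subtract. B = |B₁ − B₂| = |2.48×10⁻⁵ − 6.41×10⁻⁵| = 3.93×10⁻⁵ T.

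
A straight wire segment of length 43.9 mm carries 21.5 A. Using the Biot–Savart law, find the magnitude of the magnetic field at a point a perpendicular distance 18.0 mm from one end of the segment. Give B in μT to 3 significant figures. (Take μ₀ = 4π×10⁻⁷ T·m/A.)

For a finite straight segment, B = (μ₀I/4πd)(sinθ₁ + sinθ₂), where θ₁, θ₂ are the angles from the perpendicular to each end.
The perpendicular foot is at one end, so the two end-offsets along the wire are 0 and L = 0.0439 m.
sinθ₁ = 0/√(0²+0.018²) = 0.0000; sinθ₂ = 0.0439/√(0.0439²+0.018²) = 0.9252.
B = (4π×10⁻⁷ × 21.5) / (4π × 0.018) × (0.0000 + 0.9252) = 1.11×10⁻⁴ T.

B ≈ 111 μT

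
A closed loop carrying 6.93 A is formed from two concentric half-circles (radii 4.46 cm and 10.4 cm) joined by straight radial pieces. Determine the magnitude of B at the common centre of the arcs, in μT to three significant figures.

The radial connectors point toward the centre, so dl × r̂ = 0 and they contribute nothing.
Each semicircle gives μ₀I/(4R): inner arc 4.88×10⁻⁵ T, outer arc 2.09×10⁻⁵ T.
The two arcs carry current in opposite angular senses, so their fields oppose: B = |4.88×10⁻⁵ − 2.09×10⁻⁵| = 2.79×10⁻⁵ T.

B ≈ 27.9 μT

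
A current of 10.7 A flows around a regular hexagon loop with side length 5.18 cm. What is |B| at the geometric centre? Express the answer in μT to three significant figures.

B ≈ 143 μT

Each side is a finite straight segment at perpendicular distance d = a/(2 tan(π/6)) = 0.04486 m from the centre, with end-angles ±π/6.
One side contributes B₁ = (μ₀I/4πd)·2 sin(π/6) = 2.39×10⁻⁵ T.
All 6 sides add in the same direction: B = 6 × 2.39×10⁻⁵ = 1.43×10⁻⁴ T.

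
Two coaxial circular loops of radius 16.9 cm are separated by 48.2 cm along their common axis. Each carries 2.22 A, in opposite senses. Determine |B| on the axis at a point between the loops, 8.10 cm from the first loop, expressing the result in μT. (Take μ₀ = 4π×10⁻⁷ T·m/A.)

B ≈ 5.57 μT

Each loop contributes B = μ₀IR²/[2(R²+z²)^(3/2)] on the axis, with z measured from that loop.
Loop 1 (z = 0.081 m): B₁ = 6.05×10⁻⁶ T. Loop 2 (z = 0.401 m): B₂ = 4.83×10⁻⁷ T.
The fields oppose: B = |B₁ − B₂| = 5.57×10⁻⁶ T.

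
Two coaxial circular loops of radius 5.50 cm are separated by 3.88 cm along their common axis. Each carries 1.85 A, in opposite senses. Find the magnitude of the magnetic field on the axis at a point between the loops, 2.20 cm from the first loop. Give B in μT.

Each loop contributes B = μ₀IR²/[2(R²+z²)^(3/2)] on the axis, with z measured from that loop.
Loop 1 (z = 0.022 m): B₁ = 1.69×10⁻⁵ T. Loop 2 (z = 0.0168 m): B₂ = 1.85×10⁻⁵ T.
The fields oppose: B = |B₁ − B₂| = 1.57×10⁻⁶ T.

B ≈ 1.57 μT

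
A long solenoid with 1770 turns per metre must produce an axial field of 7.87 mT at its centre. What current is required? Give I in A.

I ≈ 3.54 A

Inside a long solenoid B = μ₀nI with n = 1770 m⁻¹, so I = B/(μ₀n).
I = 7.87×10⁻³ / (4π×10⁻⁷ × 1770) = 3.54 A.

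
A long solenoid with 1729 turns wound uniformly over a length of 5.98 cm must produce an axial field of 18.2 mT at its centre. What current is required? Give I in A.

I ≈ 0.501 A

Inside a long solenoid B = μ₀nI with n = 2.891×10⁴ m⁻¹, so I = B/(μ₀n).
I = 1.82×10⁻² / (4π×10⁻⁷ × 2.891×10⁴) = 0.501 A.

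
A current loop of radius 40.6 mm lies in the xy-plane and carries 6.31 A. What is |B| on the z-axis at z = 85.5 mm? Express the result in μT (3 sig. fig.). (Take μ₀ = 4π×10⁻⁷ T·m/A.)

B ≈ 7.71 μT

On the axis of a circular loop, B = μ₀IR² / [2(R²+z²)^(3/2)].
R² + z² = (0.0406)² + (0.0855)² = 0.008959 m², and (R²+z²)^(3/2) = 8.48×10⁻⁴ m³.
B = (4π×10⁻⁷ × 6.31 × 0.001648) / (2 × 8.48×10⁻⁴) = 7.71×10⁻⁶ T.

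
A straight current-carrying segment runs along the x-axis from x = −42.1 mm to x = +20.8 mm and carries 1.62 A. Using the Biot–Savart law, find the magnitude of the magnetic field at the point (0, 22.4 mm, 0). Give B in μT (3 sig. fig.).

For a finite straight segment, B = (μ₀I/4πd)(sinθ₁ + sinθ₂), where θ₁, θ₂ are the angles from the perpendicular to each end.
The perpendicular distance is d = 0.0224 m; the end-offsets along the wire are a = 0.0421 m and b = 0.0208 m.
sinθ₁ = 0.0421/√(0.0421²+0.0224²) = 0.8828; sinθ₂ = 0.0208/√(0.0208²+0.0224²) = 0.6805.
B = (4π×10⁻⁷ × 1.62) / (4π × 0.0224) × (0.8828 + 0.6805) = 1.13×10⁻⁵ T.

B ≈ 11.3 μT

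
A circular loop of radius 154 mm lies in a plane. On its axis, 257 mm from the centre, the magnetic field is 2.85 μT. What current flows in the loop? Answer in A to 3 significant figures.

On the axis of a loop, B = μ₀IR²/[2(R²+z²)^(3/2)], so I = 2B(R²+z²)^(3/2)/(μ₀R²).
R² + z² = 0.02372 + 0.06605 = 0.08976 m²; raised to 3/2 gives 2.69×10⁻² m³.
I = 2 × 2.85×10⁻⁶ × 2.69×10⁻² / (1.26×10⁻⁶ × 0.02372) = 5.14 A.

I ≈ 5.14 A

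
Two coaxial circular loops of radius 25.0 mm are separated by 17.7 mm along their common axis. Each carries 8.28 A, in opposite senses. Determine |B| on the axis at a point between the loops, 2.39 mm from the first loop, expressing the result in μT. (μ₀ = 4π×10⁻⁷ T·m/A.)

B ≈ 76.2 μT

Each loop contributes B = μ₀IR²/[2(R²+z²)^(3/2)] on the axis, with z measured from that loop.
Loop 1 (z = 0.00239 m): B₁ = 2.05×10⁻⁴ T. Loop 2 (z = 0.01531 m): B₂ = 1.29×10⁻⁴ T.
The fields oppose: B = |B₁ − B₂| = 7.62×10⁻⁵ T.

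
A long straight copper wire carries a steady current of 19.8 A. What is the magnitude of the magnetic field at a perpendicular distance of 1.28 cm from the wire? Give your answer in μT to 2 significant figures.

For an infinitely long straight wire, B = μ₀I/(2πd).
B = (4π×10⁻⁷ × 19.8) / (2π × 0.0128) = 3.09×10⁻⁴ T.

B ≈ 310 μT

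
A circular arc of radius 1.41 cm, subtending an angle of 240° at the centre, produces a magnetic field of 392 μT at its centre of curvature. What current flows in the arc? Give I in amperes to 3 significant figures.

I ≈ 13.2 A

For a circular arc, B = μ₀Iφ/(4πR) with φ in radians; here φ = 4.189 rad.
So I = 4πRB/(μ₀φ) = 4π × 0.0141 × 3.92×10⁻⁴ / (4π×10⁻⁷ × 4.189) = 13.2 A.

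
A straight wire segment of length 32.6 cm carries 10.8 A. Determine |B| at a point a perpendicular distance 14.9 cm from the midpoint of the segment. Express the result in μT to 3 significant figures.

For a finite straight segment, B = (μ₀I/4πd)(sinθ₁ + sinθ₂), where θ₁, θ₂ are the angles from the perpendicular to each end.
The perpendicular from the point meets the wire at its midpoint, so each end is L/2 = 0.163 m away along the wire.
sinθ₁ = 0.163/√(0.163²+0.149²) = 0.7381; sinθ₂ = 0.163/√(0.163²+0.149²) = 0.7381.
B = (4π×10⁻⁷ × 10.8) / (4π × 0.149) × (0.7381 + 0.7381) = 1.07×10⁻⁵ T.

B ≈ 10.7 μT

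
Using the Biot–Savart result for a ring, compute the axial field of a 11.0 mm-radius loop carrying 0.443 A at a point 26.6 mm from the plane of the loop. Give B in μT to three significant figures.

B ≈ 1.41 μT

On the axis of a circular loop, B = μ₀IR² / [2(R²+z²)^(3/2)].
R² + z² = (0.011)² + (0.0266)² = 0.0008286 m², and (R²+z²)^(3/2) = 2.38×10⁻⁵ m³.
B = (4π×10⁻⁷ × 0.443 × 0.000121) / (2 × 2.38×10⁻⁵) = 1.41×10⁻⁶ T.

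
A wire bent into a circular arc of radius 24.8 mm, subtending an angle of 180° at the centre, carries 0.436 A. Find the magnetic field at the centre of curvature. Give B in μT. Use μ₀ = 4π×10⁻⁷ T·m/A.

B ≈ 5.52 μT

The Biot–Savart field of a circular arc at its centre is B = μ₀Iφ/(4πR), with φ = 3.142 rad.
B = (4π×10⁻⁷ × 0.436 × 3.142) / (4π × 0.0248) = 5.52×10⁻⁶ T.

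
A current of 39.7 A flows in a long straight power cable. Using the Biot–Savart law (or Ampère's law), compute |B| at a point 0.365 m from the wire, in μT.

B ≈ 21.8 μT

For an infinitely long straight wire, B = μ₀I/(2πd).
B = (4π×10⁻⁷ × 39.7) / (2π × 0.365) = 2.18×10⁻⁵ T.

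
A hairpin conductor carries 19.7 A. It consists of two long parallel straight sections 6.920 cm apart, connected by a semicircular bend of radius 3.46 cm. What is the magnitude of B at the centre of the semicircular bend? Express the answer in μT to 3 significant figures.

B ≈ 293 μT

The semicircular arc contributes B_arc = μ₀I·π/(4πR) = μ₀I/(4R) = 1.79×10⁻⁴ T.
Each semi-infinite lead is at perpendicular distance R = 0.0346 m from the centre, with the perpendicular foot at its near end, so it contributes μ₀I/(4πR); both point the same way, together 1.14×10⁻⁴ T.
Arc and leads all point the same direction: B = 1.79×10⁻⁴ + 1.14×10⁻⁴ = 2.93×10⁻⁴ T.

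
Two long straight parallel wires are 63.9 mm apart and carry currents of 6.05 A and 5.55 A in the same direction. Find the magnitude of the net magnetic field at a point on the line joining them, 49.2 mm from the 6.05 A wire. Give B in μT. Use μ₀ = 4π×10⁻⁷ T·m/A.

B ≈ 50.9 μT

Each long wire gives B = μ₀I/(2πd). Distances are d₁ = 0.0492 m and d₂ = 0.0147 m.
B₁ = 2.46×10⁻⁵ T, B₂ = 7.55×10⁻⁵ T.
Between parallel currents the two contributions point in opposite directions, so they subtract. B = |B₁ − B₂| = |2.46×10⁻⁵ − 7.55×10⁻⁵| = 5.09×10⁻⁵ T.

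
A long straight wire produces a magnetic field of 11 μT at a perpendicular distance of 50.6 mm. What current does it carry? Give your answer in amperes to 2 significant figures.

For a long straight wire B = μ₀I/(2πd), so I = 2πdB/μ₀.
I = 2π × 0.0506 × 1.10×10⁻⁵ / (4π×10⁻⁷) = 2.78 A.

I ≈ 2.8 A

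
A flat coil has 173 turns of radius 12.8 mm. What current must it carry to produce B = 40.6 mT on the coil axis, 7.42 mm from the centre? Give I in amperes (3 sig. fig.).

For an N-turn coil, B = Nμ₀IR²/[2(R²+z²)^(3/2)] with R = 0.0128 m, z = 0.00742 m, so I = 2B(R²+z²)^(3/2)/(Nμ₀R²) = 2 × 4.06×10⁻² × 3.24×10⁻⁶ / (173 × 4π×10⁻⁷ × 0.0001638) = 7.38 A.

I ≈ 7.38 A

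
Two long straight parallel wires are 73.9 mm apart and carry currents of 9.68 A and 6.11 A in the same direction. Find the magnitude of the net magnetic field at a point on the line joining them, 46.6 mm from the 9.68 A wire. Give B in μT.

B ≈ 3.22 μT

Each long wire gives B = μ₀I/(2πd). Distances are d₁ = 0.0466 m and d₂ = 0.0273 m.
B₁ = 4.15×10⁻⁵ T, B₂ = 4.48×10⁻⁵ T.
Between parallel currents the two contributions point in opposite directions, so they subtract. B = |B₁ − B₂| = |4.15×10⁻⁵ − 4.48×10⁻⁵| = 3.22×10⁻⁶ T.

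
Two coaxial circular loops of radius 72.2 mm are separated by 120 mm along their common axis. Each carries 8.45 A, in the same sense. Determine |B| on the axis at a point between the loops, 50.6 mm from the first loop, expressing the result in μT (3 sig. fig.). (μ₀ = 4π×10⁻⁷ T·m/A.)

Each loop contributes B = μ₀IR²/[2(R²+z²)^(3/2)] on the axis, with z measured from that loop.
Loop 1 (z = 0.0506 m): B₁ = 4.04×10⁻⁵ T. Loop 2 (z = 0.0694 m): B₂ = 2.76×10⁻⁵ T.
The fields add: B = B₁ + B₂ = 6.79×10⁻⁵ T.

B ≈ 67.9 μT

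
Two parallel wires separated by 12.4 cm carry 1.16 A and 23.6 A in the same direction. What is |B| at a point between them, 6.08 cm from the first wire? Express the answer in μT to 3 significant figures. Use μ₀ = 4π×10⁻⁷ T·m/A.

B ≈ 70.9 μT

Each long wire gives B = μ₀I/(2πd). Distances are d₁ = 0.0608 m and d₂ = 0.0632 m.
B₁ = 3.82×10⁻⁶ T, B₂ = 7.47×10⁻⁵ T.
Between parallel currents the two contributions point in opposite directions, so they subtract. B = |B₁ − B₂| = |3.82×10⁻⁶ − 7.47×10⁻⁵| = 7.09×10⁻⁵ T.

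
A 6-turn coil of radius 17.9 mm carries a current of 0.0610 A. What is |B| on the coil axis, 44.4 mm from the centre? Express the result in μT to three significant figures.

For an N-turn flat coil, B = Nμ₀IR²/[2(R²+z²)^(3/2)] with R = 0.0179 m, z = 0.0444 m.
B = 6 × 1.12×10⁻⁷ T = 6.72×10⁻⁷ T.

B ≈ 0.672 μT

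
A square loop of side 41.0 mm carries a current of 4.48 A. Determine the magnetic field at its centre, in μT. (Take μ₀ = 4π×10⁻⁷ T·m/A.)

Each side is a finite straight segment at perpendicular distance d = a/(2 tan(π/4)) = 0.0205 m from the centre, with end-angles ±π/4.
One side contributes B₁ = (μ₀I/4πd)·2 sin(π/4) = 3.09×10⁻⁵ T.
All 4 sides add in the same direction: B = 4 × 3.09×10⁻⁵ = 1.24×10⁻⁴ T.

B ≈ 124 μT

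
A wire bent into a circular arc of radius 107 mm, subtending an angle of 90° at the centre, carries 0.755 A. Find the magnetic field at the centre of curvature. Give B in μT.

B ≈ 1.11 μT

The Biot–Savart field of a circular arc at its centre is B = μ₀Iφ/(4πR), with φ = 1.571 rad.
B = (4π×10⁻⁷ × 0.755 × 1.571) / (4π × 0.107) = 1.11×10⁻⁶ T.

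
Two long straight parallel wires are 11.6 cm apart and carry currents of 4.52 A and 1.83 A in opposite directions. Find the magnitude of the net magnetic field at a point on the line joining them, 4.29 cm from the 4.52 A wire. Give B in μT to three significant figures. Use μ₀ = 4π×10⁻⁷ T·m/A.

Each long wire gives B = μ₀I/(2πd). Distances are d₁ = 0.0429 m and d₂ = 0.0731 m.
B₁ = 2.11×10⁻⁵ T, B₂ = 5.01×10⁻⁶ T.
Between antiparallel currents both contributions point the same way, so they add. B = B₁ + B₂ = 2.11×10⁻⁵ + 5.01×10⁻⁶ = 2.61×10⁻⁵ T.

B ≈ 26.1 μT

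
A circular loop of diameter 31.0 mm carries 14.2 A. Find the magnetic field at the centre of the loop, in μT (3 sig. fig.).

B ≈ 576 μT

At the centre of a circular loop the Biot–Savart law gives B = μ₀I/(2R) (so R = 0.0155 m).
B = (4π×10⁻⁷ × 14.2) / (2 × 0.0155) = 5.76×10⁻⁴ T.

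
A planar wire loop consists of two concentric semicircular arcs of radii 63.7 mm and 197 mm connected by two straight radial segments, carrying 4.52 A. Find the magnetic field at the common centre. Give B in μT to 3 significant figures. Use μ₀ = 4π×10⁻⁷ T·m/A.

The radial connectors point toward the centre, so dl × r̂ = 0 and they contribute nothing.
Each semicircle gives μ₀I/(4R): inner arc 2.23×10⁻⁵ T, outer arc 7.21×10⁻⁶ T.
The two arcs carry current in opposite angular senses, so their fields oppose: B = |2.23×10⁻⁵ − 7.21×10⁻⁶| = 1.51×10⁻⁵ T.

B ≈ 15.1 μT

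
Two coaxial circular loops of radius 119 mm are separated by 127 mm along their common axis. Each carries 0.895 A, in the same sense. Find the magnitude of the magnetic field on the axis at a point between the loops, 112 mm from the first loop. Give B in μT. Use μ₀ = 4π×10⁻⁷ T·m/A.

Each loop contributes B = μ₀IR²/[2(R²+z²)^(3/2)] on the axis, with z measured from that loop.
Loop 1 (z = 0.112 m): B₁ = 1.82×10⁻⁶ T. Loop 2 (z = 0.015 m): B₂ = 4.62×10⁻⁶ T.
The fields add: B = B₁ + B₂ = 6.44×10⁻⁶ T.

B ≈ 6.44 μT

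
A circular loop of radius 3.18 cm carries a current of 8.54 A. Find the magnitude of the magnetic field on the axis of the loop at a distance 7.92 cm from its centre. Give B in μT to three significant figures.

On the axis of a circular loop, B = μ₀IR² / [2(R²+z²)^(3/2)].
R² + z² = (0.0318)² + (0.0792)² = 0.007284 m², and (R²+z²)^(3/2) = 6.22×10⁻⁴ m³.
B = (4π×10⁻⁷ × 8.54 × 0.001011) / (2 × 6.22×10⁻⁴) = 8.73×10⁻⁶ T.

B ≈ 8.73 μT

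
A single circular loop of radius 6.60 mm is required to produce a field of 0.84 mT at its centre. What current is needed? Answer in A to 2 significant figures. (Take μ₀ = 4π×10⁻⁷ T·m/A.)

At the centre of a circular loop B = μ₀I/(2R), so I = 2RB/μ₀.
With R = 0.0066 m, I = 2 × 0.0066 × 8.40×10⁻⁴ / (4π×10⁻⁷) = 8.82 A.

I ≈ 8.8 A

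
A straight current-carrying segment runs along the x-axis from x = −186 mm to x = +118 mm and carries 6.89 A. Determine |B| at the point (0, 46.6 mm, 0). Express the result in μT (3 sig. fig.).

B ≈ 28.1 μT

For a finite straight segment, B = (μ₀I/4πd)(sinθ₁ + sinθ₂), where θ₁, θ₂ are the angles from the perpendicular to each end.
The perpendicular distance is d = 0.0466 m; the end-offsets along the wire are a = 0.186 m and b = 0.118 m.
sinθ₁ = 0.186/√(0.186²+0.0466²) = 0.9700; sinθ₂ = 0.118/√(0.118²+0.0466²) = 0.9301.
B = (4π×10⁻⁷ × 6.89) / (4π × 0.0466) × (0.9700 + 0.9301) = 2.81×10⁻⁵ T.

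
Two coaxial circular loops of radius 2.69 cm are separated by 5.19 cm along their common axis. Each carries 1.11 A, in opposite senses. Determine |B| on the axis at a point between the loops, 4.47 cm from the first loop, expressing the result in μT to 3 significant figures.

B ≈ 19.8 μT

Each loop contributes B = μ₀IR²/[2(R²+z²)^(3/2)] on the axis, with z measured from that loop.
Loop 1 (z = 0.0447 m): B₁ = 3.55×10⁻⁶ T. Loop 2 (z = 0.0072 m): B₂ = 2.34×10⁻⁵ T.
The fields oppose: B = |B₁ − B₂| = 1.98×10⁻⁵ T.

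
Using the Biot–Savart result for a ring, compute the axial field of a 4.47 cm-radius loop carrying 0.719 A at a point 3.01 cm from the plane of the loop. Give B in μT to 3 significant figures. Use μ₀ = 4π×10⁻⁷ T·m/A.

On the axis of a circular loop, B = μ₀IR² / [2(R²+z²)^(3/2)].
R² + z² = (0.0447)² + (0.0301)² = 0.002904 m², and (R²+z²)^(3/2) = 1.57×10⁻⁴ m³.
B = (4π×10⁻⁷ × 0.719 × 0.001998) / (2 × 1.57×10⁻⁴) = 5.77×10⁻⁶ T.

B ≈ 5.77 μT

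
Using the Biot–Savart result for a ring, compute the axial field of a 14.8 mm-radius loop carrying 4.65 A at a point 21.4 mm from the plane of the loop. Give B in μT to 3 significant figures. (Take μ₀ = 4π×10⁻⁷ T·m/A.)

On the axis of a circular loop, B = μ₀IR² / [2(R²+z²)^(3/2)].
R² + z² = (0.0148)² + (0.0214)² = 0.000677 m², and (R²+z²)^(3/2) = 1.76×10⁻⁵ m³.
B = (4π×10⁻⁷ × 4.65 × 0.000219) / (2 × 1.76×10⁻⁵) = 3.63×10⁻⁵ T.

B ≈ 36.3 μT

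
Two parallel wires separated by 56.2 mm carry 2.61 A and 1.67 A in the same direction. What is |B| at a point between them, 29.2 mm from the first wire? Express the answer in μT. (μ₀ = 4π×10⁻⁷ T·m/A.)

B ≈ 5.51 μT

Each long wire gives B = μ₀I/(2πd). Distances are d₁ = 0.0292 m and d₂ = 0.027 m.
B₁ = 1.79×10⁻⁵ T, B₂ = 1.24×10⁻⁵ T.
Between parallel currents the two contributions point in opposite directions, so they subtract. B = |B₁ − B₂| = |1.79×10⁻⁵ − 1.24×10⁻⁵| = 5.51×10⁻⁶ T.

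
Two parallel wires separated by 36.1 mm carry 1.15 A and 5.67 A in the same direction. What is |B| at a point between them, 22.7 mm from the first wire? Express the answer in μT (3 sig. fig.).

Each long wire gives B = μ₀I/(2πd). Distances are d₁ = 0.0227 m and d₂ = 0.0134 m.
B₁ = 1.01×10⁻⁵ T, B₂ = 8.46×10⁻⁵ T.
Between parallel currents the two contributions point in opposite directions, so they subtract. B = |B₁ − B₂| = |1.01×10⁻⁵ − 8.46×10⁻⁵| = 7.45×10⁻⁵ T.

B ≈ 74.5 μT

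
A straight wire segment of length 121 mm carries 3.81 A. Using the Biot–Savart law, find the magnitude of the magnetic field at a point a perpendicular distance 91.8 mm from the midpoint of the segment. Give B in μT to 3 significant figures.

For a finite straight segment, B = (μ₀I/4πd)(sinθ₁ + sinθ₂), where θ₁, θ₂ are the angles from the perpendicular to each end.
The perpendicular from the point meets the wire at its midpoint, so each end is L/2 = 0.0605 m away along the wire.
sinθ₁ = 0.0605/√(0.0605²+0.0918²) = 0.5503; sinθ₂ = 0.0605/√(0.0605²+0.0918²) = 0.5503.
B = (4π×10⁻⁷ × 3.81) / (4π × 0.0918) × (0.5503 + 0.5503) = 4.57×10⁻⁶ T.

B ≈ 4.57 μT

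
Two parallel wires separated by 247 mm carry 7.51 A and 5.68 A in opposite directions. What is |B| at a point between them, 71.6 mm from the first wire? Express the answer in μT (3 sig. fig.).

B ≈ 27.5 μT

Each long wire gives B = μ₀I/(2πd). Distances are d₁ = 0.0716 m and d₂ = 0.1754 m.
B₁ = 2.10×10⁻⁵ T, B₂ = 6.48×10⁻⁶ T.
Between antiparallel currents both contributions point the same way, so they add. B = B₁ + B₂ = 2.10×10⁻⁵ + 6.48×10⁻⁶ = 2.75×10⁻⁵ T.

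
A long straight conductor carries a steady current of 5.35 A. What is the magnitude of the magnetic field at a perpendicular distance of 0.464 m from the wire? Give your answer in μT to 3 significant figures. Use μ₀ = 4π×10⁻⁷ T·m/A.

For an infinitely long straight wire, B = μ₀I/(2πd).
B = (4π×10⁻⁷ × 5.35) / (2π × 0.464) = 2.31×10⁻⁶ T.

B ≈ 2.31 μT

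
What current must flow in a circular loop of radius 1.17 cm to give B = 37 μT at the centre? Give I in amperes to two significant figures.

At the centre of a circular loop B = μ₀I/(2R), so I = 2RB/μ₀.
With R = 0.0117 m, I = 2 × 0.0117 × 3.70×10⁻⁵ / (4π×10⁻⁷) = 0.689 A.

I ≈ 0.69 A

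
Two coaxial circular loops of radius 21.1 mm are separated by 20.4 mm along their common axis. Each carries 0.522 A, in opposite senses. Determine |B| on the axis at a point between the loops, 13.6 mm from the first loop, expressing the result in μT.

Each loop contributes B = μ₀IR²/[2(R²+z²)^(3/2)] on the axis, with z measured from that loop.
Loop 1 (z = 0.0136 m): B₁ = 9.23×10⁻⁶ T. Loop 2 (z = 0.0068 m): B₂ = 1.34×10⁻⁵ T.
The fields oppose: B = |B₁ − B₂| = 4.17×10⁻⁶ T.

B ≈ 4.17 μT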